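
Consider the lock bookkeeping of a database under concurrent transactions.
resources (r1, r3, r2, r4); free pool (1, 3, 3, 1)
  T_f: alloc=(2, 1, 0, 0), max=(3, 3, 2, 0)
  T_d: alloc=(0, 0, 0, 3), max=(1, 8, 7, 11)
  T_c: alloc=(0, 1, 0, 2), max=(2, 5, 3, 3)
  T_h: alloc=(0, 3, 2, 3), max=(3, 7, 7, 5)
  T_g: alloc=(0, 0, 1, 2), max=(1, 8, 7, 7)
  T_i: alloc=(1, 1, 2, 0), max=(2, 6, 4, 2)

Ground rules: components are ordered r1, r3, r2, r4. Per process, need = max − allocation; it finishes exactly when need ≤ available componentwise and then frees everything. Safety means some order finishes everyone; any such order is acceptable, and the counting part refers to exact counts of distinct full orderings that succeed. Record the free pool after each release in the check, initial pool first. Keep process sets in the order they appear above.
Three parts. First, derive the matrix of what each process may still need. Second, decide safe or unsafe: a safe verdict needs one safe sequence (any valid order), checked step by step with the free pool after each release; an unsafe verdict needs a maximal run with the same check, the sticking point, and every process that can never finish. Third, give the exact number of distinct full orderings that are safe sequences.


(1) Remaining need (order r1, r3, r2, r4):
  T_f: (1, 2, 2, 0)
  T_d: (1, 8, 7, 8)
  T_c: (2, 4, 3, 1)
  T_h: (3, 4, 5, 2)
  T_g: (1, 8, 6, 5)
  T_i: (1, 5, 2, 2)
(2) SAFE. One safe sequence: T_f, T_c, T_i, T_h, T_g, T_d.
Key observation: the order's first zero-slack moment is T_f ((1, 2, 2, 0) needed, (1, 3, 3, 1) free — a requested resource with nothing to spare).
Walking it through:
  pool = (1, 3, 3, 1)
  T_f: need (1, 2, 2, 0) fits (1, 3, 3, 1); releases (2, 1, 0, 0), pool now (3, 4, 3, 1)
  T_c: need (2, 4, 3, 1) fits (3, 4, 3, 1); releases (0, 1, 0, 2), pool now (3, 5, 3, 3)
  T_i: need (1, 5, 2, 2) fits (3, 5, 3, 3); releases (1, 1, 2, 0), pool now (4, 6, 5, 3)
  T_h: need (3, 4, 5, 2) fits (4, 6, 5, 3); releases (0, 3, 2, 3), pool now (4, 9, 7, 6)
  T_g: need (1, 8, 6, 5) fits (4, 9, 7, 6); releases (0, 0, 1, 2), pool now (4, 9, 8, 8)
  T_d: need (1, 8, 7, 8) fits (4, 9, 8, 8); releases (0, 0, 0, 3), pool now (4, 9, 8, 11)
(3) The exact count: 1 of the possible complete orderings is a safe sequence.


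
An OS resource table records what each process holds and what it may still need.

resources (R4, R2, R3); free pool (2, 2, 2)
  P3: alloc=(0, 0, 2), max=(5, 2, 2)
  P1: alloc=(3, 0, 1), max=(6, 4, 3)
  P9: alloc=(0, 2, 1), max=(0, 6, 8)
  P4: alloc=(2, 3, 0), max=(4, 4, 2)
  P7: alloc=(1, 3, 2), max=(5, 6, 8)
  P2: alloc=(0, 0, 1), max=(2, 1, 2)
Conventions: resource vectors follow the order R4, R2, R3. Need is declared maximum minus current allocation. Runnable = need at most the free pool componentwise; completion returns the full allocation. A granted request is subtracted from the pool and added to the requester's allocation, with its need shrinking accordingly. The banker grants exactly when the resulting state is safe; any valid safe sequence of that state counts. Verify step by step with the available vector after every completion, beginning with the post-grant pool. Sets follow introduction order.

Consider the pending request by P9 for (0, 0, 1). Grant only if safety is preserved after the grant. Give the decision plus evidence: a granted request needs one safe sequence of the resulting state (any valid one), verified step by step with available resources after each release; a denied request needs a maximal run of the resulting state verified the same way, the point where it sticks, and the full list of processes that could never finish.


DENY: after the grant no complete ordering would exist.
Key observation: the wall is R3: completing P2, P4, P1, P3 brings the pool only to (7, 5, 5), and all the rest need more.
After a pretend grant, a maximal execution: P2, P4, P1, P3 — then nothing else fits. Step-by-step check:
  pool = (2, 2, 1)
  P2 needs (2, 1, 1) <= (2, 2, 1) -> finishes; pool += (0, 0, 1) = (2, 2, 2)
  P4 needs (2, 1, 2) <= (2, 2, 2) -> finishes; pool += (2, 3, 0) = (4, 5, 2)
  P1 needs (3, 4, 2) <= (4, 5, 2) -> finishes; pool += (3, 0, 1) = (7, 5, 3)
  P3 needs (5, 2, 0) <= (7, 5, 3) -> finishes; pool += (0, 0, 2) = (7, 5, 5)
  P9 cannot run: need (0, 4, 6) vs free (7, 5, 5) (insufficient R3)
  P7 cannot run: need (4, 3, 6) vs free (7, 5, 5) (insufficient R3)
Processes that could never finish after the grant: P9 and P7.


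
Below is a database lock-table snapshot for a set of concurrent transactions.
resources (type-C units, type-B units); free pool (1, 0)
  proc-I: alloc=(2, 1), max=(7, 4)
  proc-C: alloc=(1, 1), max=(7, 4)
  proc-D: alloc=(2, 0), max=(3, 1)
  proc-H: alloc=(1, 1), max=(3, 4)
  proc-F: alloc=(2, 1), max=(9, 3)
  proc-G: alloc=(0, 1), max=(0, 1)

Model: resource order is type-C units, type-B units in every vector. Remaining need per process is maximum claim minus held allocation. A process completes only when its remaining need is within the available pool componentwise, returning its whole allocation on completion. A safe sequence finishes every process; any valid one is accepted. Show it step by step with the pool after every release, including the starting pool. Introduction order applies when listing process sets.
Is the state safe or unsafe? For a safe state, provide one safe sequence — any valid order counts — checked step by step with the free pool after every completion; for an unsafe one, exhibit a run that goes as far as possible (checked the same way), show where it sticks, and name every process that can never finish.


The state is UNSAFE.
Key observation: after proc-G, proc-D complete, (3, 1) is the best the pool ever gets, yet each leftover process wants more type-B units.
The run proc-G, proc-D cannot be extended any further. Walking it through:
  pool = (1, 0)
  run proc-G (needs (0, 0), free (1, 0)); after release of (0, 1) the pool is (1, 1)
  run proc-D (needs (1, 1), free (1, 1)); after release of (2, 0) the pool is (3, 1)
  proc-I still needs (5, 3) but only (3, 1) is free — short on type-C units and type-B units
  proc-C still needs (6, 3) but only (3, 1) is free — short on type-C units and type-B units
  proc-H still needs (2, 3) but only (3, 1) is free — short on type-B units
  proc-F still needs (7, 2) but only (3, 1) is free — short on type-C units and type-B units
Never able to finish: proc-I, proc-C, proc-H and proc-F.


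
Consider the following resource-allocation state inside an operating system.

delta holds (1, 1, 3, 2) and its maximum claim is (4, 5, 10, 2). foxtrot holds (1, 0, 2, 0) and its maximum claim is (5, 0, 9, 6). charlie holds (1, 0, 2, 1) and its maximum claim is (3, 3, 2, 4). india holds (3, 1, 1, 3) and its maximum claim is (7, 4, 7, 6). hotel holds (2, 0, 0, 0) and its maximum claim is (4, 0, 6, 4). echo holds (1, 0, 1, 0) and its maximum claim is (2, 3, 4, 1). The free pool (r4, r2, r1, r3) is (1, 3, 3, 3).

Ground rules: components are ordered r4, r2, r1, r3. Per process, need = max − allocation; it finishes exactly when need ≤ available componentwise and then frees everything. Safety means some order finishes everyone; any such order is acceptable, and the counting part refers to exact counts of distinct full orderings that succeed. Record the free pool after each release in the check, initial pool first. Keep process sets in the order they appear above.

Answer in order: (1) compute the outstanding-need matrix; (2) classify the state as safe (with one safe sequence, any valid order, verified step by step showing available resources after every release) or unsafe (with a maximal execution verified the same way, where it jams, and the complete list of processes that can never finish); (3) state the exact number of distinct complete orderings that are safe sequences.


(1) Outstanding need per process (order r4, r2, r1, r3):
  delta: (3, 4, 7, 0)
  foxtrot: (4, 0, 7, 6)
  charlie: (2, 3, 0, 3)
  india: (4, 3, 6, 3)
  hotel: (2, 0, 6, 4)
  echo: (1, 3, 3, 1)
(2) SAFE. One safe sequence: echo, charlie, hotel, india, foxtrot, delta.
Key observation: the first exact fit in this order is echo — it needs (1, 3, 3, 1) with (1, 3, 3, 3) free, meeting a requested resource to the last unit.
Verifying each step:
  pool = (1, 3, 3, 3)
  run echo (needs (1, 3, 3, 1), free (1, 3, 3, 3)); after release of (1, 0, 1, 0) the pool is (2, 3, 4, 3)
  run charlie (needs (2, 3, 0, 3), free (2, 3, 4, 3)); after release of (1, 0, 2, 1) the pool is (3, 3, 6, 4)
  run hotel (needs (2, 0, 6, 4), free (3, 3, 6, 4)); after release of (2, 0, 0, 0) the pool is (5, 3, 6, 4)
  run india (needs (4, 3, 6, 3), free (5, 3, 6, 4)); after release of (3, 1, 1, 3) the pool is (8, 4, 7, 7)
  run foxtrot (needs (4, 0, 7, 6), free (8, 4, 7, 7)); after release of (1, 0, 2, 0) the pool is (9, 4, 9, 7)
  run delta (needs (3, 4, 7, 0), free (9, 4, 9, 7)); after release of (1, 1, 3, 2) the pool is (10, 5, 12, 9)
(3) Precisely 2 of the possible complete orderings are safe sequences.


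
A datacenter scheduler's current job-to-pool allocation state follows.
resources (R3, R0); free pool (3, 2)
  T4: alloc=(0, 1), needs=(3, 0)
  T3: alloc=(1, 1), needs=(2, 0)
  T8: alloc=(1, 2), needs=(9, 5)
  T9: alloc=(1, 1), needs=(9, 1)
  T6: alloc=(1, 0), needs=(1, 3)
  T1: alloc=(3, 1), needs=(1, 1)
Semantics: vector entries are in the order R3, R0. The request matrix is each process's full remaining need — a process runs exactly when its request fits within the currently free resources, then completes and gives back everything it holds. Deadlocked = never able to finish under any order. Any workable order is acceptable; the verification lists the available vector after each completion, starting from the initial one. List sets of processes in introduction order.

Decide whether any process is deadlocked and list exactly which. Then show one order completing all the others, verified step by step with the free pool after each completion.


Deadlocked set: T8 and T9.
Key observation: the wall is R3: completing T1, T6, T4, T3 brings the pool only to (8, 5), and all the rest need more.
One completion order for the rest: T1, T6, T4, T3. Walking it through:
  pool = (3, 2)
  run T1 (needs (1, 1), free (3, 2)); after release of (3, 1) the pool is (6, 3)
  run T6 (needs (1, 3), free (6, 3)); after release of (1, 0) the pool is (7, 3)
  run T4 (needs (3, 0), free (7, 3)); after release of (0, 1) the pool is (7, 4)
  run T3 (needs (2, 0), free (7, 4)); after release of (1, 1) the pool is (8, 5)
The stuck group stays short no matter what:
  blocked: T8 wants (9, 5), pool (8, 5) — not enough R3
  blocked: T9 wants (9, 1), pool (8, 5) — not enough R3


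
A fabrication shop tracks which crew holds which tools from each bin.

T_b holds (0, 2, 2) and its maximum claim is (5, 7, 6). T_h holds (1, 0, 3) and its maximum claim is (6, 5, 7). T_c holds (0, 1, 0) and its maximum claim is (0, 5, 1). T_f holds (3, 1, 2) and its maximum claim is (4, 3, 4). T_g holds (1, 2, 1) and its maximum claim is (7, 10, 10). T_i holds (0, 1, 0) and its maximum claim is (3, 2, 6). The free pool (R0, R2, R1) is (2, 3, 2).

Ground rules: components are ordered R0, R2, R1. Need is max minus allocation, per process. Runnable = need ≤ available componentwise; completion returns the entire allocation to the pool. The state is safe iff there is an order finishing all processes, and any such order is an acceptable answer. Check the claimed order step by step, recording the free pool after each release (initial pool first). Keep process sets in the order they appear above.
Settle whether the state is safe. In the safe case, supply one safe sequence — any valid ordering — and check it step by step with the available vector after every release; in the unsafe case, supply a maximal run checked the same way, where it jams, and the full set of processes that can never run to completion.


SAFE — a valid safe sequence is T_f, T_c, T_b, T_h, T_i, T_g.
Key observation: T_f is the earliest step where a requested resource binds exactly: need (1, 2, 2), pool (2, 3, 2) at its turn.
Verifying each step:
  pool = (2, 3, 2)
  T_f needs (1, 2, 2) <= (2, 3, 2) -> finishes; pool += (3, 1, 2) = (5, 4, 4)
  T_c needs (0, 4, 1) <= (5, 4, 4) -> finishes; pool += (0, 1, 0) = (5, 5, 4)
  T_b needs (5, 5, 4) <= (5, 5, 4) -> finishes; pool += (0, 2, 2) = (5, 7, 6)
  T_h needs (5, 5, 4) <= (5, 7, 6) -> finishes; pool += (1, 0, 3) = (6, 7, 9)
  T_i needs (3, 1, 6) <= (6, 7, 9) -> finishes; pool += (0, 1, 0) = (6, 8, 9)
  T_g needs (6, 8, 9) <= (6, 8, 9) -> finishes; pool += (1, 2, 1) = (7, 10, 10)


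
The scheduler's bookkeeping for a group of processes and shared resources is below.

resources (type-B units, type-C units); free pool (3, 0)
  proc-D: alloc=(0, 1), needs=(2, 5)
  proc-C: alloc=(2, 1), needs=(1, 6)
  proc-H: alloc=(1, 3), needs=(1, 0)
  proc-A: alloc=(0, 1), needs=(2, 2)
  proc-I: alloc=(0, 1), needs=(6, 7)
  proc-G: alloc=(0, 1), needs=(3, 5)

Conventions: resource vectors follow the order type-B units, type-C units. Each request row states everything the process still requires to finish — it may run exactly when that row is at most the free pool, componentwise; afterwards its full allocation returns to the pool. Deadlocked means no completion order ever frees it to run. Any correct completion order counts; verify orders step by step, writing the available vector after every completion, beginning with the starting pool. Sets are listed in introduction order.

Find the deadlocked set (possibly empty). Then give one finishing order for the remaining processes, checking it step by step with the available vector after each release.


Deadlocked: proc-D, proc-C, proc-I and proc-G.
Key observation: the wall is type-C units: completing proc-H, proc-A brings the pool only to (4, 4), and all the rest need more.
The rest can finish in the order proc-H, proc-A. Verifying each step:
  pool = (3, 0)
  proc-H: need (1, 0) fits (3, 0); releases (1, 3), pool now (4, 3)
  proc-A: need (2, 2) fits (4, 3); releases (0, 1), pool now (4, 4)
None of the blocked processes ever fits:
  blocked: proc-D wants (2, 5), pool (4, 4) — not enough type-C units
  blocked: proc-C wants (1, 6), pool (4, 4) — not enough type-C units
  blocked: proc-I wants (6, 7), pool (4, 4) — not enough type-B units and type-C units
  blocked: proc-G wants (3, 5), pool (4, 4) — not enough type-C units


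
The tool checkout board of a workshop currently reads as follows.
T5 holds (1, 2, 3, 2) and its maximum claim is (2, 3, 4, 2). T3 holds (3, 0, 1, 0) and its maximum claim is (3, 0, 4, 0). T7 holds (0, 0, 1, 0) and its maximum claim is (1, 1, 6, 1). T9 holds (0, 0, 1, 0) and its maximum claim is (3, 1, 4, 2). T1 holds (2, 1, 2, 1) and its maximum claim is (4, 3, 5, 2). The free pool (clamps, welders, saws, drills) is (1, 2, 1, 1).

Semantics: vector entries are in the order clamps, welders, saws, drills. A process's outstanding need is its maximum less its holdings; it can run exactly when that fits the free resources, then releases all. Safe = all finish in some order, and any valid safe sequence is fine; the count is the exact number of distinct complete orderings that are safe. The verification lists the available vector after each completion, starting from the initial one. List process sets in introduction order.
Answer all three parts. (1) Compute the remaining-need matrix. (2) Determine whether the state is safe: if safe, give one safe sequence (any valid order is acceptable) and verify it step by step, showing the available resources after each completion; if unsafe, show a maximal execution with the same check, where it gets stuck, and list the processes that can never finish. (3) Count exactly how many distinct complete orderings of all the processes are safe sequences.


(1) Remaining need (order clamps, welders, saws, drills):
  T5: (1, 1, 1, 0)
  T3: (0, 0, 3, 0)
  T7: (1, 1, 5, 1)
  T9: (3, 1, 3, 2)
  T1: (2, 2, 3, 1)
(2) SAFE, for example via the order T5, T3, T1, T7, T9.
Key observation: the first exact fit in this order is T5 — it needs (1, 1, 1, 0) with (1, 2, 1, 1) free, meeting a requested resource to the last unit.
Walking it through:
  pool = (1, 2, 1, 1)
  run T5 (needs (1, 1, 1, 0), free (1, 2, 1, 1)); after release of (1, 2, 3, 2) the pool is (2, 4, 4, 3)
  run T3 (needs (0, 0, 3, 0), free (2, 4, 4, 3)); after release of (3, 0, 1, 0) the pool is (5, 4, 5, 3)
  run T1 (needs (2, 2, 3, 1), free (5, 4, 5, 3)); after release of (2, 1, 2, 1) the pool is (7, 5, 7, 4)
  run T7 (needs (1, 1, 5, 1), free (7, 5, 7, 4)); after release of (0, 0, 1, 0) the pool is (7, 5, 8, 4)
  run T9 (needs (3, 1, 3, 2), free (7, 5, 8, 4)); after release of (0, 0, 1, 0) the pool is (7, 5, 9, 4)
(3) The exact count: 12 of the possible complete orderings are safe sequences.


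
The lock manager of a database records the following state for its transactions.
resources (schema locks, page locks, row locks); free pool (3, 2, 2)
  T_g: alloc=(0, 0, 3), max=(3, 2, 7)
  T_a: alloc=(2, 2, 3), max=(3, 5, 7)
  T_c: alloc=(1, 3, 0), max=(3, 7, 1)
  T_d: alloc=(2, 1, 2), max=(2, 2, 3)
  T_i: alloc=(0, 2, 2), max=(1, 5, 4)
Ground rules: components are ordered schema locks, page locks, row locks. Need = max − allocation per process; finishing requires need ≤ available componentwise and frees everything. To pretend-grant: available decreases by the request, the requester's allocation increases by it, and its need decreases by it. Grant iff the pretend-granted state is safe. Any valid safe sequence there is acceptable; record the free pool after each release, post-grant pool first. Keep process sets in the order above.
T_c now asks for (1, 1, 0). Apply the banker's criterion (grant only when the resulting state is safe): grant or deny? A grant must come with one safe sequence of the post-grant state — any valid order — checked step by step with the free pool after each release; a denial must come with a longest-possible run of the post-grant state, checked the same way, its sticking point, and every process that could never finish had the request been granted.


DENY — the pretend-granted state is unsafe.
Key observation: after T_d, T_g complete, (4, 2, 7) is the best the pool ever gets, yet each leftover process wants more page locks.
On the post-grant state, T_d, T_g is a maximal run — nothing extends it. Walking it through:
  pool = (2, 1, 2)
  run T_d (needs (0, 1, 1), free (2, 1, 2)); after release of (2, 1, 2) the pool is (4, 2, 4)
  run T_g (needs (3, 2, 4), free (4, 2, 4)); after release of (0, 0, 3) the pool is (4, 2, 7)
  T_a cannot run: need (1, 3, 4) vs free (4, 2, 7) (insufficient page locks)
  T_c cannot run: need (1, 3, 1) vs free (4, 2, 7) (insufficient page locks)
  T_i cannot run: need (1, 3, 2) vs free (4, 2, 7) (insufficient page locks)
Processes that could never finish after the grant: T_a, T_c and T_i.


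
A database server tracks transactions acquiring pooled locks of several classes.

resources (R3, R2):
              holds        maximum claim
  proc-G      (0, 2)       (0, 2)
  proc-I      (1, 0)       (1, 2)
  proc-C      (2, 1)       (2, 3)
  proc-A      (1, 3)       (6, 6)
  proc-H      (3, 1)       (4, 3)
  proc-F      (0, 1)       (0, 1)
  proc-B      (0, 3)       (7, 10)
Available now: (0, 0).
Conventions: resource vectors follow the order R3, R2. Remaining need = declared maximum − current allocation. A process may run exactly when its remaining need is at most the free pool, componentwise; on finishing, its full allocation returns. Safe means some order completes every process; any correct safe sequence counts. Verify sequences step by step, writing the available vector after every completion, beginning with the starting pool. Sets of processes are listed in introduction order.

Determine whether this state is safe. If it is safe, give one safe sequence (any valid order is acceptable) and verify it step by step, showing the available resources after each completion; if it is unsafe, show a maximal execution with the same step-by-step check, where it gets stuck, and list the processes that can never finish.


The state is SAFE; one workable sequence: proc-G, proc-I, proc-C, proc-H, proc-A, proc-B, proc-F.
Key observation: the first exact fit in this order is proc-I — it needs (0, 2) with (0, 2) free, meeting a requested resource to the last unit.
Verifying each step:
  pool = (0, 0)
  proc-G needs (0, 0) <= (0, 0) -> finishes; pool += (0, 2) = (0, 2)
  proc-I needs (0, 2) <= (0, 2) -> finishes; pool += (1, 0) = (1, 2)
  proc-C needs (0, 2) <= (1, 2) -> finishes; pool += (2, 1) = (3, 3)
  proc-H needs (1, 2) <= (3, 3) -> finishes; pool += (3, 1) = (6, 4)
  proc-A needs (5, 3) <= (6, 4) -> finishes; pool += (1, 3) = (7, 7)
  proc-B needs (7, 7) <= (7, 7) -> finishes; pool += (0, 3) = (7, 10)
  proc-F needs (0, 0) <= (7, 10) -> finishes; pool += (0, 1) = (7, 11)


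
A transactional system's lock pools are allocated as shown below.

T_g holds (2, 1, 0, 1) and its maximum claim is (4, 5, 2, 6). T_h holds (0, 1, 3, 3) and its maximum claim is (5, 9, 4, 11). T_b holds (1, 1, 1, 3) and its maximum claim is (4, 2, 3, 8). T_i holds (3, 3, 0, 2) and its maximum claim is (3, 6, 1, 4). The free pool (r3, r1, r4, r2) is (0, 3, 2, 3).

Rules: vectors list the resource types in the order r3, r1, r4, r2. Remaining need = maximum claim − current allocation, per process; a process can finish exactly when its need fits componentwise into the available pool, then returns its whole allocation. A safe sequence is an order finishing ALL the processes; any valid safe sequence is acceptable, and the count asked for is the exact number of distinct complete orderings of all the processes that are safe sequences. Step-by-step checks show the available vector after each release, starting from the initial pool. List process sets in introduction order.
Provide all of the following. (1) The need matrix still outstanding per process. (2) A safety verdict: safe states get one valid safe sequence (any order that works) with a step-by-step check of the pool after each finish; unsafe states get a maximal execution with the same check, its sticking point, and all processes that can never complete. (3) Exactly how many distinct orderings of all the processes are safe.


(1) Outstanding need per process (order r3, r1, r4, r2):
  T_g: (2, 4, 2, 5)
  T_h: (5, 8, 1, 8)
  T_b: (3, 1, 2, 5)
  T_i: (0, 3, 1, 2)
(2) SAFE — a valid safe sequence is T_i, T_b, T_g, T_h.
Key observation: the first exact fit in this order is T_i — it needs (0, 3, 1, 2) with (0, 3, 2, 3) free, meeting a requested resource to the last unit.
Check, step by step:
  pool = (0, 3, 2, 3)
  T_i needs (0, 3, 1, 2) <= (0, 3, 2, 3) -> finishes; pool += (3, 3, 0, 2) = (3, 6, 2, 5)
  T_b needs (3, 1, 2, 5) <= (3, 6, 2, 5) -> finishes; pool += (1, 1, 1, 3) = (4, 7, 3, 8)
  T_g needs (2, 4, 2, 5) <= (4, 7, 3, 8) -> finishes; pool += (2, 1, 0, 1) = (6, 8, 3, 9)
  T_h needs (5, 8, 1, 8) <= (6, 8, 3, 9) -> finishes; pool += (0, 1, 3, 3) = (6, 9, 6, 12)
(3) The exact count: 2 of the possible complete orderings are safe sequences.


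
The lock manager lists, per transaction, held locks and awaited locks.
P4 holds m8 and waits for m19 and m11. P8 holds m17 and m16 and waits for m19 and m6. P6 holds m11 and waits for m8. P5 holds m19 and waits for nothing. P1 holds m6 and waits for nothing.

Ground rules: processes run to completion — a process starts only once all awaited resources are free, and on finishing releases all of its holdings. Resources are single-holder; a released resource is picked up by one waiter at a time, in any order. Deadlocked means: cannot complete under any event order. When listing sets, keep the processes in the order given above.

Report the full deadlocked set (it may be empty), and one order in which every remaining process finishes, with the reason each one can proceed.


Deadlocked set: P4 and P6.
Key observation: the wait chain closes on itself along P4 -> P6 -> P4; no other process is dragged down with it.
One completion order for the rest: P1, P5, P8.
Verifying each step:
  run P1 (it waits on nothing); releases m6
  run P5 (it waits on nothing); releases m19
  run P8 (all its waits — m19 and m6 — are resolved); releases m17 and m16


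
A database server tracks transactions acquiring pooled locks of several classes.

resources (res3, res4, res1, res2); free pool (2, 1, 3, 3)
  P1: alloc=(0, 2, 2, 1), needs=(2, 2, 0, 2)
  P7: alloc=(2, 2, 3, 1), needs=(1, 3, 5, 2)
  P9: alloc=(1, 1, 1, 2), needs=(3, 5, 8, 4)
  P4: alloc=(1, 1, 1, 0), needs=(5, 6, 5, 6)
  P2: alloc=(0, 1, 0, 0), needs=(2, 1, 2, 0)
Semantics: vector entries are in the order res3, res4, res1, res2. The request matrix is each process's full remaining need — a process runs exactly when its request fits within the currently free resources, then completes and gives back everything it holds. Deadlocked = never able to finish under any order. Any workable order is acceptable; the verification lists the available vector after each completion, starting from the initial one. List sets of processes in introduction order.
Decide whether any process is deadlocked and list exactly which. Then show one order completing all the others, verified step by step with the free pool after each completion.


Nothing here is deadlocked.
Key observation: no deadlock: P2 fits now, and the freed resources carry the rest through.
A valid finishing order for the others: P2, P1, P7, P9, P4. Step-by-step check:
  pool = (2, 1, 3, 3)
  run P2 (needs (2, 1, 2, 0), free (2, 1, 3, 3)); after release of (0, 1, 0, 0) the pool is (2, 2, 3, 3)
  run P1 (needs (2, 2, 0, 2), free (2, 2, 3, 3)); after release of (0, 2, 2, 1) the pool is (2, 4, 5, 4)
  run P7 (needs (1, 3, 5, 2), free (2, 4, 5, 4)); after release of (2, 2, 3, 1) the pool is (4, 6, 8, 5)
  run P9 (needs (3, 5, 8, 4), free (4, 6, 8, 5)); after release of (1, 1, 1, 2) the pool is (5, 7, 9, 7)
  run P4 (needs (5, 6, 5, 6), free (5, 7, 9, 7)); after release of (1, 1, 1, 0) the pool is (6, 8, 10, 7)


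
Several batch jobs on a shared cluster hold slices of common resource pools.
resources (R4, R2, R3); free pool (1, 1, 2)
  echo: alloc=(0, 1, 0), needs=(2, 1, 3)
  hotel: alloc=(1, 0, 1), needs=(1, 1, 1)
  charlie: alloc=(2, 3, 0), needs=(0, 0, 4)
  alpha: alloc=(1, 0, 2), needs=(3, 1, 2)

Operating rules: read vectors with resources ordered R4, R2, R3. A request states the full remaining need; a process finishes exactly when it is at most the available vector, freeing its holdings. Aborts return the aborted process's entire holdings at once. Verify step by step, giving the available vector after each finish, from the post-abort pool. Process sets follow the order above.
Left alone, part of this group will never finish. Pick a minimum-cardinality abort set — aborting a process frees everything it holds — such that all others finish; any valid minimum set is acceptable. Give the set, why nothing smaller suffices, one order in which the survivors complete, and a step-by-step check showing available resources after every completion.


Minimum abort set: charlie.
Key observation: before aborting charlie, alpha was permanently blocked — no order could ever run it; afterwards it completes at step 1.
No smaller set exists: with zero aborts the deadlock remains.
One survivor order: alpha, hotel, echo. Walking it through (post-abort pool first):
  pool = (3, 4, 2)
  run alpha (needs (3, 1, 2), free (3, 4, 2)); after release of (1, 0, 2) the pool is (4, 4, 4)
  run hotel (needs (1, 1, 1), free (4, 4, 4)); after release of (1, 0, 1) the pool is (5, 4, 5)
  run echo (needs (2, 1, 3), free (5, 4, 5)); after release of (0, 1, 0) the pool is (5, 5, 5)


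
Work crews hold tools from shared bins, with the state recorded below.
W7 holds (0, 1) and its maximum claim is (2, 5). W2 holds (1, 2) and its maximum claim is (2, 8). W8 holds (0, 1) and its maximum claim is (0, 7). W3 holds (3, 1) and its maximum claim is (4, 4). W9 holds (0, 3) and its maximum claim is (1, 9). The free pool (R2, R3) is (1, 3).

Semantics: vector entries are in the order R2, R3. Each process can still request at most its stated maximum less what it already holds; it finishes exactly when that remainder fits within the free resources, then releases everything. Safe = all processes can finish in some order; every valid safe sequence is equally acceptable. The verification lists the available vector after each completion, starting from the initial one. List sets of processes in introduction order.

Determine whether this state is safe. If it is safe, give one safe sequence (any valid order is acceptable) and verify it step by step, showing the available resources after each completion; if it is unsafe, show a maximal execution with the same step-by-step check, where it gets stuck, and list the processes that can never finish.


UNSAFE.
Key observation: once W3, W7 finish, the pool peaks at (4, 5) — and every remaining process still needs more R3 than that.
The run W3, W7 cannot be extended any further. Check, step by step:
  pool = (1, 3)
  W3 needs (1, 3) <= (1, 3) -> finishes; pool += (3, 1) = (4, 4)
  W7 needs (2, 4) <= (4, 4) -> finishes; pool += (0, 1) = (4, 5)
  W2 cannot run: need (1, 6) vs free (4, 5) (insufficient R3)
  W8 cannot run: need (0, 6) vs free (4, 5) (insufficient R3)
  W9 cannot run: need (1, 6) vs free (4, 5) (insufficient R3)
Never able to finish: W2, W8 and W9.


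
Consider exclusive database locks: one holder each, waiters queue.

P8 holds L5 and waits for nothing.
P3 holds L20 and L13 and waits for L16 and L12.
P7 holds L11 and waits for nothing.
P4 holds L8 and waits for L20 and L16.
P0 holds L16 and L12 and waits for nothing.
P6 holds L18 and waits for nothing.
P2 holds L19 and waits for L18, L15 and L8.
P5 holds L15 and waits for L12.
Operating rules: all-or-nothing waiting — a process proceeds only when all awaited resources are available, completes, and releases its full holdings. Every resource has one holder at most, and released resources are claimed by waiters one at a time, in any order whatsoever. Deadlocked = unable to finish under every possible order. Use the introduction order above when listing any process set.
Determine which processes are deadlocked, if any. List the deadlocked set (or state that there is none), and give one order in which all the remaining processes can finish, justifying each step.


Nothing here is deadlocked.
Key observation: no waiting chain loops back on itself — every chain ends at a process that waits on nothing, so everyone eventually runs.
The rest can finish in the order P0, P5, P3, P7, P6, P8, P4, P2.
Verifying each step:
  P0 waits on nothing -> runs at once and releases L16 and L12
  P5: everything it awaited (L12) is free; runs, freeing L15
  P3: everything it awaited (L16 and L12) is free; runs, freeing L20 and L13
  P7 waits on nothing -> runs at once and releases L11
  P6 waits on nothing -> runs at once and releases L18
  P8 waits on nothing -> runs at once and releases L5
  P4: everything it awaited (L20 and L16) is free; runs, freeing L8
  P2: everything it awaited (L18, L15 and L8) is free; runs, freeing L19


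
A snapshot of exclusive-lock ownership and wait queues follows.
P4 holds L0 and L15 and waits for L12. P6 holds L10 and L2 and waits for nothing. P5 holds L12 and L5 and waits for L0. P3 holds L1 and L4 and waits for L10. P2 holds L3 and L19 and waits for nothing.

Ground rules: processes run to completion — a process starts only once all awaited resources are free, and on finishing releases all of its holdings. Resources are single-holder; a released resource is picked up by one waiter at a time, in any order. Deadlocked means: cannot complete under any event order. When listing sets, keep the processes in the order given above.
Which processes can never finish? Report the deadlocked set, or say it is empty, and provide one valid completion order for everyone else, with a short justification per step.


Deadlocked set: P4 and P5.
Key observation: P4 -> P5 -> P4 is a circular wait — nothing in it can go first; no other process is dragged down with it.
A valid finishing order for the others: P6, P3, P2.
Verifying each step:
  P6 waits on nothing -> runs at once and releases L10 and L2
  P3 waits on L10 — all released -> runs and releases L1 and L4
  P2 waits on nothing -> runs at once and releases L3 and L19


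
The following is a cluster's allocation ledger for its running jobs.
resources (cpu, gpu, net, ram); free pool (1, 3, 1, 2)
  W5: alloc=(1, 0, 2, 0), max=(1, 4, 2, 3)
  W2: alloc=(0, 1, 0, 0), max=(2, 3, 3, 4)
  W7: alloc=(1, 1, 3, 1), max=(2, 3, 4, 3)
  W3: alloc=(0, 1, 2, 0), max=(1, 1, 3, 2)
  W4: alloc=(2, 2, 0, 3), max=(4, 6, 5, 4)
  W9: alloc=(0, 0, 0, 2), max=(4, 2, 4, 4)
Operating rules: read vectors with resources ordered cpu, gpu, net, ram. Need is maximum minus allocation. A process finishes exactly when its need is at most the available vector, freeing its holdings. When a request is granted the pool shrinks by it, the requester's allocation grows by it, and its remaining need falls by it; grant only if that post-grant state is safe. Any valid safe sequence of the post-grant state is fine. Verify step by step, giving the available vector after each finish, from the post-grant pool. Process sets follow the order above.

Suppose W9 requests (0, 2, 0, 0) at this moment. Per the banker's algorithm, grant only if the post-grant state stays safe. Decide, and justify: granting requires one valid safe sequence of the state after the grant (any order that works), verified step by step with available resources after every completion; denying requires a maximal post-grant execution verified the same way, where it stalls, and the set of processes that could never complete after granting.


DENY. Granting would leave the state unsafe.
Key observation: after W3, W7 the pool peaks at (2, 3, 6, 3), and each blocked process is short somewhere: W5 on gpu; W2 on ram; W4 on gpu; W9 on cpu.
On the post-grant state, W3, W7 is a maximal run — nothing extends it. Verifying each step:
  pool = (1, 1, 1, 2)
  W3 needs (1, 0, 1, 2) <= (1, 1, 1, 2) -> finishes; pool += (0, 1, 2, 0) = (1, 2, 3, 2)
  W7 needs (1, 2, 1, 2) <= (1, 2, 3, 2) -> finishes; pool += (1, 1, 3, 1) = (2, 3, 6, 3)
  blocked: W5 wants (0, 4, 0, 3), pool (2, 3, 6, 3) — not enough gpu
  blocked: W2 wants (2, 2, 3, 4), pool (2, 3, 6, 3) — not enough ram
  blocked: W4 wants (2, 4, 5, 1), pool (2, 3, 6, 3) — not enough gpu
  blocked: W9 wants (4, 0, 4, 2), pool (2, 3, 6, 3) — not enough cpu
Had the request been granted, W5, W2, W4 and W9 could never finish.


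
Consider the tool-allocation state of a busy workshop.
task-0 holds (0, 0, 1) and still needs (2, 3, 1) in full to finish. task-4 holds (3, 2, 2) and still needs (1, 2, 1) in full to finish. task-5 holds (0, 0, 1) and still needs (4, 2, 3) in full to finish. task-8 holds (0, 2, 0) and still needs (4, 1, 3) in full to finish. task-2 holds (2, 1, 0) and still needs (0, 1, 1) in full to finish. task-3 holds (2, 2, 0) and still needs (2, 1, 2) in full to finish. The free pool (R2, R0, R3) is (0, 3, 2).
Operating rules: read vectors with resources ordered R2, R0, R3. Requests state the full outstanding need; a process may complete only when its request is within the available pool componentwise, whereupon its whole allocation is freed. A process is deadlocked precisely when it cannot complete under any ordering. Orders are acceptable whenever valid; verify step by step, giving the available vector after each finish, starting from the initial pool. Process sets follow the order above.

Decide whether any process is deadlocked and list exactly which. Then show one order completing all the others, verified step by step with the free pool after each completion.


No process is deadlocked.
Key observation: no deadlock: task-2 fits now, and the freed resources carry the rest through.
The rest can finish in the order task-2, task-0, task-3, task-4, task-8, task-5. Verifying each step:
  pool = (0, 3, 2)
  task-2 needs (0, 1, 1) <= (0, 3, 2) -> finishes; pool += (2, 1, 0) = (2, 4, 2)
  task-0 needs (2, 3, 1) <= (2, 4, 2) -> finishes; pool += (0, 0, 1) = (2, 4, 3)
  task-3 needs (2, 1, 2) <= (2, 4, 3) -> finishes; pool += (2, 2, 0) = (4, 6, 3)
  task-4 needs (1, 2, 1) <= (4, 6, 3) -> finishes; pool += (3, 2, 2) = (7, 8, 5)
  task-8 needs (4, 1, 3) <= (7, 8, 5) -> finishes; pool += (0, 2, 0) = (7, 10, 5)
  task-5 needs (4, 2, 3) <= (7, 10, 5) -> finishes; pool += (0, 0, 1) = (7, 10, 6)


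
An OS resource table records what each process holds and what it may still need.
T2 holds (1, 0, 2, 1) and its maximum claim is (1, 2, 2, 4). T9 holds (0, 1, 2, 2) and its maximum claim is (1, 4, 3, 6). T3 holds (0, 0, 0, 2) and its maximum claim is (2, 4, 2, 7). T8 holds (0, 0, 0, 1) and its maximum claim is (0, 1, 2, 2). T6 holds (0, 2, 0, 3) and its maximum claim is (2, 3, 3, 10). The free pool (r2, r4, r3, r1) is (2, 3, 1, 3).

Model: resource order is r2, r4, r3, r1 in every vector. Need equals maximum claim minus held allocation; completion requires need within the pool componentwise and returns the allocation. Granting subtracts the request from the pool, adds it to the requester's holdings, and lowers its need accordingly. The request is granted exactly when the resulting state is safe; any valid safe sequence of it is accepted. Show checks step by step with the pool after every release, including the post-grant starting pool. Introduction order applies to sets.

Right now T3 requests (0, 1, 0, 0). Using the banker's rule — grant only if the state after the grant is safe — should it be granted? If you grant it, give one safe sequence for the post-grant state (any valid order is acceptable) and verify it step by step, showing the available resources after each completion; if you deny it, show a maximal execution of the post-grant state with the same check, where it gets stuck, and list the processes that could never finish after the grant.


DENY: after the grant no complete ordering would exist.
Key observation: after T2, T8 the pool peaks at (3, 2, 3, 5), and each blocked process is short somewhere: T9 on r4; T3 on r4; T6 on r1.
After a pretend grant, a maximal execution: T2, T8 — then nothing else fits. Step-by-step check:
  pool = (2, 2, 1, 3)
  T2: need (0, 2, 0, 3) fits (2, 2, 1, 3); releases (1, 0, 2, 1), pool now (3, 2, 3, 4)
  T8: need (0, 1, 2, 1) fits (3, 2, 3, 4); releases (0, 0, 0, 1), pool now (3, 2, 3, 5)
  T9 cannot run: need (1, 3, 1, 4) vs free (3, 2, 3, 5) (insufficient r4)
  T3 cannot run: need (2, 3, 2, 5) vs free (3, 2, 3, 5) (insufficient r4)
  T6 cannot run: need (2, 1, 3, 7) vs free (3, 2, 3, 5) (insufficient r1)
Had the request been granted, T9, T3 and T6 could never finish.


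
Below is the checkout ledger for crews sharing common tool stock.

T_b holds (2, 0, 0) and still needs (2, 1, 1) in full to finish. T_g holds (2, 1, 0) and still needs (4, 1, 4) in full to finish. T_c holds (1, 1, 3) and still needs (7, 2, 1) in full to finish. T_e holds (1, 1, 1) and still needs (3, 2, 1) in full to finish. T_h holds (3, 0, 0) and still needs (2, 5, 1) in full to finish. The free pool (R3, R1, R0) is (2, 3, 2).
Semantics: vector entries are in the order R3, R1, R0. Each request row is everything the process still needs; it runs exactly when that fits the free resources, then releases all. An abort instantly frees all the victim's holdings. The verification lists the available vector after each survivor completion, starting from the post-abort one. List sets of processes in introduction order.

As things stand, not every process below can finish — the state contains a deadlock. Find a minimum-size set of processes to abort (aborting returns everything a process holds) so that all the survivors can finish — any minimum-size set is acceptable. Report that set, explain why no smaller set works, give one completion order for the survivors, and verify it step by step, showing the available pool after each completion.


Minimum abort set: T_h.
Key observation: the returned (3, 0, 0) from T_h is what brings T_c — unrunnable before, under any order — into play at step 3.
Why nothing smaller works: aborting no one leaves the state deadlocked as given.
One survivor order: T_e, T_b, T_c, T_g. Verifying each step (post-abort pool first):
  pool = (5, 3, 2)
  run T_e (needs (3, 2, 1), free (5, 3, 2)); after release of (1, 1, 1) the pool is (6, 4, 3)
  run T_b (needs (2, 1, 1), free (6, 4, 3)); after release of (2, 0, 0) the pool is (8, 4, 3)
  run T_c (needs (7, 2, 1), free (8, 4, 3)); after release of (1, 1, 3) the pool is (9, 5, 6)
  run T_g (needs (4, 1, 4), free (9, 5, 6)); after release of (2, 1, 0) the pool is (11, 6, 6)
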